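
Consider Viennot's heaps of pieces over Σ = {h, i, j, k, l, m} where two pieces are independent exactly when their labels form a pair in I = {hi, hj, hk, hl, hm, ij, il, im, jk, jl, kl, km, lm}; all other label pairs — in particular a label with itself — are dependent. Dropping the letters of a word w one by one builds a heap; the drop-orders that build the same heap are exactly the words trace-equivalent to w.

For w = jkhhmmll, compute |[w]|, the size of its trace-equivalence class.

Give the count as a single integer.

1680

drop 0:j onto floor
drop 1:k onto floor
drop 2:h onto floor
drop 3:h onto {2:h}
drop 4:m onto {0:j}
drop 5:m onto {4:m}
drop 6:l onto floor
drop 7:l onto {6:l}
ground layer = {0:j, 1:k, 2:h, 6:l}
drop-orders for the pieces not yet dropped (sum over which currently-grounded one goes next):
  1 to go: {1} 1  {3} 1  {5} 1  {7} 1
  2 to go: {1,3} 2  {1,5} 2  {1,7} 2  {2,3} 1  {3,5} 2  {3,7} 2  {4,5} 1  {5,7} 2  {6,7} 1
  3 to go: {0,4,5} 1  {1,2,3} 3  {1,3,5} 6  {1,3,7} 6  {1,4,5} 3  {1,5,7} 6  {1,6,7} 3  {2,3,5} 3  {2,3,7} 3  {3,4,5} 3  {3,5,7} 6  {3,6,7} 3  {4,5,7} 3  {5,6,7} 3
  4 to go: {0,1,4,5} 4  {0,3,4,5} 4  {0,4,5,7} 4  {1,2,3,5} 12  {1,2,3,7} 12  {1,3,4,5} 12  {1,3,5,7} 24  {1,3,6,7} 12  {1,4,5,7} 12  {1,5,6,7} 12  {2,3,4,5} 6  {2,3,5,7} 12  {2,3,6,7} 6  {3,4,5,7} 12  {3,5,6,7} 12  {4,5,6,7} 6
  5 to go: {0,1,3,4,5} 20  {0,1,4,5,7} 20  {0,2,3,4,5} 10  {0,3,4,5,7} 20  {0,4,5,6,7} 10  {1,2,3,4,5} 30  {1,2,3,5,7} 60  {1,2,3,6,7} 30  {1,3,4,5,7} 60  {1,3,5,6,7} 60  {1,4,5,6,7} 30  {2,3,4,5,7} 30  {2,3,5,6,7} 30  {3,4,5,6,7} 30
  6 to go: {0,1,2,3,4,5} 60  {0,1,3,4,5,7} 120  {0,1,4,5,6,7} 60  {0,2,3,4,5,7} 60  {0,3,4,5,6,7} 60  {1,2,3,4,5,7} 180  {1,2,3,5,6,7} 180  {1,3,4,5,6,7} 180  {2,3,4,5,6,7} 90
  if 0:j drops first: 630 orders
  if 1:k drops first: 210 orders
  if 2:h drops first: 420 orders
  if 6:l drops first: 420 orders
heap linearizations: 1680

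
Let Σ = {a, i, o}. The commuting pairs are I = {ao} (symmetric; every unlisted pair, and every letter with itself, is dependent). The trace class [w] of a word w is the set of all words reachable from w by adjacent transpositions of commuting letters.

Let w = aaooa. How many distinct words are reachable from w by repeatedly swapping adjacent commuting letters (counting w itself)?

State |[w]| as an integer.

drop 0:a onto floor
drop 1:a onto {0:a}
drop 2:o onto floor
drop 3:o onto {2:o}
drop 4:a onto {1:a}
ground layer = {0:a, 2:o}
drop-orders for the pieces not yet dropped (sum over which currently-grounded one goes next):
  1 to go: {3} 1  {4} 1
  2 to go: {1,4} 1  {2,3} 1  {3,4} 2
  3 to go: {0,1,4} 1  {1,3,4} 3  {2,3,4} 3
  if 0:a drops first: 6 orders
  if 2:o drops first: 4 orders
heap linearizations: 10

10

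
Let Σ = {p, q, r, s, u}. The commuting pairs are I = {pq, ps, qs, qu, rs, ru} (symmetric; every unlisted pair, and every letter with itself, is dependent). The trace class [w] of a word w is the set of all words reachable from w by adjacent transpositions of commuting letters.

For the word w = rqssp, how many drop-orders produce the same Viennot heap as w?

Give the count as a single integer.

#0=r has no predecessor
#1=q depends on [0:r]
#2=s has no predecessor
#3=s depends on [2:s]
#4=p depends on [0:r]
sources: [0:r, 2:s]
N(rest) = Σ N(rest − s) over sources s of rest; N(one piece) = 1:
  size 1 → [1]=1  [3]=1  [4]=1
  size 2 → [1,3]=2  [1,4]=2  [2,3]=1  [3,4]=2
  size 3 → [0,1,4]=2  [1,2,3]=3  [1,3,4]=6  [2,3,4]=3
  first=0(r) contributes 12
  first=2(s) contributes 8
|[w]| = 20

20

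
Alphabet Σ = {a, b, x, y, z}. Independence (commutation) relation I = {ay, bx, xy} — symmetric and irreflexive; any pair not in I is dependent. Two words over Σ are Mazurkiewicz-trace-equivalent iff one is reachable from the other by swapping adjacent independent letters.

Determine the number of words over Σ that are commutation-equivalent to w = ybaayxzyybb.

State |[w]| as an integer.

4

piece 0:y — minimal
piece 1:b rests on {0:y}
piece 2:a rests on {1:b}
piece 3:a rests on {2:a}
piece 4:y rests on {1:b}
piece 5:x rests on {3:a}
piece 6:z rests on {4:y, 5:x}
piece 7:y rests on {6:z}
piece 8:y rests on {7:y}
piece 9:b rests on {8:y}
piece 10:b rests on {9:b}
minimal pieces: {0:y}
ways to finish when only these pieces remain (= sum over removing one remaining piece with nothing left below it):
  1 left: {10}→1
  2 left: {9,10}→1
  3 left: {8,9,10}→1
  4 left: {7,8,9,10}→1
  5 left: {6,7,8,9,10}→1
  6 left: {4,6,7,8,9,10}→1  {5,6,7,8,9,10}→1
  7 left: {3,5,6,7,8,9,10}→1  {4,5,6,7,8,9,10}→2
  8 left: {2,3,5,6,7,8,9,10}→1  {3,4,5,6,7,8,9,10}→3
  9 left: {2,3,4,5,6,7,8,9,10}→4
  placing 0:y first → 4 extensions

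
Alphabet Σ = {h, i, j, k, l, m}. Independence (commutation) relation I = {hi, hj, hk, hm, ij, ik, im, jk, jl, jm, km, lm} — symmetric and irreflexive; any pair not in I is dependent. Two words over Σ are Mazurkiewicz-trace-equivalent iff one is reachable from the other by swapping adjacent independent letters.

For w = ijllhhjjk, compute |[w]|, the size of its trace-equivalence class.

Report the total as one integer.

0(i) covers ∅
1(j) covers ∅
2(l) covers 0:i
3(l) covers 2:l
4(h) covers 3:l
5(h) covers 4:h
6(j) covers 1:j
7(j) covers 6:j
8(k) covers 3:l
floor of heap: 0:i, 1:j
completions by unplaced set U, small U first (add the entries for U minus each lowest piece of U):
  |U|=1: {5}:1  {7}:1  {8}:1
  |U|=2: {4,5}:1  {5,7}:2  {5,8}:2  {6,7}:1  {7,8}:2
  |U|=3: {1,6,7}:1  {4,5,7}:3  {4,5,8}:3  {5,6,7}:3  {5,7,8}:6  {6,7,8}:3
  |U|=4: {1,5,6,7}:4  {1,6,7,8}:4  {3,4,5,8}:3  {4,5,6,7}:6  {4,5,7,8}:12  {5,6,7,8}:12
  |U|=5: {1,4,5,6,7}:10  {1,5,6,7,8}:20  {2,3,4,5,8}:3  {3,4,5,7,8}:15  {4,5,6,7,8}:30
  |U|=6: {0,2,3,4,5,8}:3  {1,4,5,6,7,8}:60  {2,3,4,5,7,8}:18  {3,4,5,6,7,8}:45
  |U|=7: {0,2,3,4,5,7,8}:21  {1,3,4,5,6,7,8}:105  {2,3,4,5,6,7,8}:63
  start at 0(i): 168
  start at 1(j): 84
sum over floor = 252

252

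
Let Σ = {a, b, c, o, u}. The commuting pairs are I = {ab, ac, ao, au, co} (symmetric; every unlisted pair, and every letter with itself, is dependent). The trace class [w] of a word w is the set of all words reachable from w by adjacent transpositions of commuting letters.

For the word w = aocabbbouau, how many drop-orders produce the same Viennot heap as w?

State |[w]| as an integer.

330

#0=a has no predecessor
#1=o has no predecessor
#2=c has no predecessor
#3=a depends on [0:a]
#4=b depends on [1:o, 2:c]
#5=b depends on [4:b]
#6=b depends on [5:b]
#7=o depends on [6:b]
#8=u depends on [7:o]
#9=a depends on [3:a]
#10=u depends on [8:u]
sources: [0:a, 1:o, 2:c]
N(rest) = Σ N(rest − s) over sources s of rest; N(one piece) = 1:
  size 1 → [9]=1  [10]=1
  size 2 → [3,9]=1  [8,10]=1  [9,10]=2
  size 3 → [0,3,9]=1  [3,9,10]=3  [7,8,10]=1  [8,9,10]=3
  size 4 → [0,3,9,10]=4  [3,8,9,10]=6  [6,7,8,10]=1  [7,8,9,10]=4
  size 5 → [0,3,8,9,10]=10  [3,7,8,9,10]=10  [5,6,7,8,10]=1  [6,7,8,9,10]=5
  size 6 → [0,3,7,8,9,10]=20  [3,6,7,8,9,10]=15  [4,5,6,7,8,10]=1  [5,6,7,8,9,10]=6
  size 7 → [0,3,6,7,8,9,10]=35  [1,4,5,6,7,8,10]=1  [2,4,5,6,7,8,10]=1  [3,5,6,7,8,9,10]=21  [4,5,6,7,8,9,10]=7
  size 8 → [0,3,5,6,7,8,9,10]=56  [1,2,4,5,6,7,8,10]=2  [1,4,5,6,7,8,9,10]=8  [2,4,5,6,7,8,9,10]=8  [3,4,5,6,7,8,9,10]=28
  size 9 → [0,3,4,5,6,7,8,9,10]=84  [1,2,4,5,6,7,8,9,10]=18  [1,3,4,5,6,7,8,9,10]=36  [2,3,4,5,6,7,8,9,10]=36
  first=0(a) contributes 90
  first=1(o) contributes 120
  first=2(c) contributes 120
|[w]| = 330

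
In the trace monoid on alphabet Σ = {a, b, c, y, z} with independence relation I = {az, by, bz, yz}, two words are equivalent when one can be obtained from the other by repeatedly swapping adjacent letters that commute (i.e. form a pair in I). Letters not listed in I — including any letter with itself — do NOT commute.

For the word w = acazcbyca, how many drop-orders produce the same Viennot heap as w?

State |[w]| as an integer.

4

#0=a has no predecessor
#1=c depends on [0:a]
#2=a depends on [1:c]
#3=z depends on [1:c]
#4=c depends on [2:a, 3:z]
#5=b depends on [4:c]
#6=y depends on [4:c]
#7=c depends on [5:b, 6:y]
#8=a depends on [7:c]
sources: [0:a]
N(rest) = Σ N(rest − s) over sources s of rest; N(one piece) = 1:
  size 1 → [8]=1
  size 2 → [7,8]=1
  size 3 → [5,7,8]=1  [6,7,8]=1
  size 4 → [5,6,7,8]=2
  size 5 → [4,5,6,7,8]=2
  size 6 → [2,4,5,6,7,8]=2  [3,4,5,6,7,8]=2
  size 7 → [2,3,4,5,6,7,8]=4
  first=0(a) contributes 4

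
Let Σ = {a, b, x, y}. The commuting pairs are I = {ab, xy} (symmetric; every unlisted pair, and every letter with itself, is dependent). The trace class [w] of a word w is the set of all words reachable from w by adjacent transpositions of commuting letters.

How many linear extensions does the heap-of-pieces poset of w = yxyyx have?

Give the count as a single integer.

10

0(y) covers ∅
1(x) covers ∅
2(y) covers 0:y
3(y) covers 2:y
4(x) covers 1:x
floor of heap: 0:y, 1:x
completions by unplaced set U, small U first (add the entries for U minus each lowest piece of U):
  |U|=1: {3}:1  {4}:1
  |U|=2: {1,4}:1  {2,3}:1  {3,4}:2
  |U|=3: {0,2,3}:1  {1,3,4}:3  {2,3,4}:3
  start at 0(y): 6
  start at 1(x): 4
sum over floor = 10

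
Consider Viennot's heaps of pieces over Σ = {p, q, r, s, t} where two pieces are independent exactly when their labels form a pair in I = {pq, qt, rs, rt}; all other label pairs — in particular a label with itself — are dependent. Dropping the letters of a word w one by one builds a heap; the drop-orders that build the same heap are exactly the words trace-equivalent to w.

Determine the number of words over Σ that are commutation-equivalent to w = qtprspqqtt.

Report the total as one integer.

0(q) covers ∅
1(t) covers ∅
2(p) covers 1:t
3(r) covers 0:q, 2:p
4(s) covers 0:q, 2:p
5(p) covers 3:r, 4:s
6(q) covers 3:r, 4:s
7(q) covers 6:q
8(t) covers 5:p
9(t) covers 8:t
floor of heap: 0:q, 1:t
completions by unplaced set U, small U first (add the entries for U minus each lowest piece of U):
  |U|=1: {7}:1  {9}:1
  |U|=2: {6,7}:1  {7,9}:2  {8,9}:1
  |U|=3: {5,8,9}:1  {6,7,9}:3  {7,8,9}:3
  |U|=4: {5,7,8,9}:4  {6,7,8,9}:6
  |U|=5: {5,6,7,8,9}:10
  |U|=6: {3,5,6,7,8,9}:10  {4,5,6,7,8,9}:10
  |U|=7: {3,4,5,6,7,8,9}:20
  |U|=8: {0,3,4,5,6,7,8,9}:20  {2,3,4,5,6,7,8,9}:20
  start at 0(q): 20
  start at 1(t): 40
sum over floor = 60

60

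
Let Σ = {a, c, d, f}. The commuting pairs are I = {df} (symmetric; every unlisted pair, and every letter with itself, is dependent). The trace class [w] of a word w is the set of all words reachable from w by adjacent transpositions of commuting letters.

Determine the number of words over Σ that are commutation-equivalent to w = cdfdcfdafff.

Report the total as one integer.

drop 0:c onto floor
drop 1:d onto {0:c}
drop 2:f onto {0:c}
drop 3:d onto {1:d}
drop 4:c onto {2:f, 3:d}
drop 5:f onto {4:c}
drop 6:d onto {4:c}
drop 7:a onto {5:f, 6:d}
drop 8:f onto {7:a}
drop 9:f onto {8:f}
drop 10:f onto {9:f}
ground layer = {0:c}
drop-orders for the pieces not yet dropped (sum over which currently-grounded one goes next):
  1 to go: {10} 1
  2 to go: {9,10} 1
  3 to go: {8,9,10} 1
  4 to go: {7,8,9,10} 1
  5 to go: {5,7,8,9,10} 1  {6,7,8,9,10} 1
  6 to go: {5,6,7,8,9,10} 2
  7 to go: {4,5,6,7,8,9,10} 2
  8 to go: {2,4,5,6,7,8,9,10} 2  {3,4,5,6,7,8,9,10} 2
  9 to go: {1,3,4,5,6,7,8,9,10} 2  {2,3,4,5,6,7,8,9,10} 4
  if 0:c drops first: 6 orders

6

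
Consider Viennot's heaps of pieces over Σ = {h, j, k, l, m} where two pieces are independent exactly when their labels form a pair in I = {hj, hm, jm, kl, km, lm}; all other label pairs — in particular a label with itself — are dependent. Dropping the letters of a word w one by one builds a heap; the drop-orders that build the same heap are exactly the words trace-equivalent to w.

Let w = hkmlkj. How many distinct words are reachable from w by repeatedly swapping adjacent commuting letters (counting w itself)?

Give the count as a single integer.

0(h) covers ∅
1(k) covers 0:h
2(m) covers ∅
3(l) covers 0:h
4(k) covers 1:k
5(j) covers 3:l, 4:k
floor of heap: 0:h, 2:m
completions by unplaced set U, small U first (add the entries for U minus each lowest piece of U):
  |U|=1: {2}:1  {5}:1
  |U|=2: {2,5}:2  {3,5}:1  {4,5}:1
  |U|=3: {1,4,5}:1  {2,3,5}:3  {2,4,5}:3  {3,4,5}:2
  |U|=4: {1,2,4,5}:4  {1,3,4,5}:3  {2,3,4,5}:8
  start at 0(h): 15
  start at 2(m): 3
sum over floor = 18

18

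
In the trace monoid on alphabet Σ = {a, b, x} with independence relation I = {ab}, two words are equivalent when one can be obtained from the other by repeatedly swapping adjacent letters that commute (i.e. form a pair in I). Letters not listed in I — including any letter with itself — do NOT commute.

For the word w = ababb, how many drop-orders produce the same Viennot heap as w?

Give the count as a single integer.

drop 0:a onto floor
drop 1:b onto floor
drop 2:a onto {0:a}
drop 3:b onto {1:b}
drop 4:b onto {3:b}
ground layer = {0:a, 1:b}
drop-orders for the pieces not yet dropped (sum over which currently-grounded one goes next):
  1 to go: {2} 1  {4} 1
  2 to go: {0,2} 1  {2,4} 2  {3,4} 1
  3 to go: {0,2,4} 3  {1,3,4} 1  {2,3,4} 3
  if 0:a drops first: 4 orders
  if 1:b drops first: 6 orders
heap linearizations: 10

10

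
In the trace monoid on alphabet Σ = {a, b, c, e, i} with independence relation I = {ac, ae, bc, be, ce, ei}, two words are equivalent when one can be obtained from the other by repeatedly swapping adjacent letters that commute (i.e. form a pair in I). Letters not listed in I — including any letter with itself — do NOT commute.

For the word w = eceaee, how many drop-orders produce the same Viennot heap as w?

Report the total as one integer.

30

drop 0:e onto floor
drop 1:c onto floor
drop 2:e onto {0:e}
drop 3:a onto floor
drop 4:e onto {2:e}
drop 5:e onto {4:e}
ground layer = {0:e, 1:c, 3:a}
drop-orders for the pieces not yet dropped (sum over which currently-grounded one goes next):
  1 to go: {1} 1  {3} 1  {5} 1
  2 to go: {1,3} 2  {1,5} 2  {3,5} 2  {4,5} 1
  3 to go: {1,3,5} 6  {1,4,5} 3  {2,4,5} 1  {3,4,5} 3
  4 to go: {0,2,4,5} 1  {1,2,4,5} 4  {1,3,4,5} 12  {2,3,4,5} 4
  if 0:e drops first: 20 orders
  if 1:c drops first: 5 orders
  if 3:a drops first: 5 orders
heap linearizations: 30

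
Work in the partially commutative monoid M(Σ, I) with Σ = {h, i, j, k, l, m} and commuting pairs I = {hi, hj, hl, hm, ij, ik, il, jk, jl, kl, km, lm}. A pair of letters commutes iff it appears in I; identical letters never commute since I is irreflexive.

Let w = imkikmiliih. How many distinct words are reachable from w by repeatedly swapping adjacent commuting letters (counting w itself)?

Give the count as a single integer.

1320

0(i) covers ∅
1(m) covers 0:i
2(k) covers ∅
3(i) covers 1:m
4(k) covers 2:k
5(m) covers 3:i
6(i) covers 5:m
7(l) covers ∅
8(i) covers 6:i
9(i) covers 8:i
10(h) covers 4:k
floor of heap: 0:i, 2:k, 7:l
completions by unplaced set U, small U first (add the entries for U minus each lowest piece of U):
  |U|=1: {7}:1  {9}:1  {10}:1
  |U|=2: {4,10}:1  {7,9}:2  {7,10}:2  {8,9}:1  {9,10}:2
  |U|=3: {2,4,10}:1  {4,7,10}:3  {4,9,10}:3  {6,8,9}:1  {7,8,9}:3  {7,9,10}:6  {8,9,10}:3
  |U|=4: {2,4,7,10}:4  {2,4,9,10}:4  {4,7,9,10}:12  {4,8,9,10}:6  {5,6,8,9}:1  {6,7,8,9}:4  {6,8,9,10}:4  {7,8,9,10}:12
  |U|=5: {2,4,7,9,10}:20  {2,4,8,9,10}:10  {3,5,6,8,9}:1  {4,6,8,9,10}:10  {4,7,8,9,10}:30  {5,6,7,8,9}:5  {5,6,8,9,10}:5  {6,7,8,9,10}:20
  |U|=6: {1,3,5,6,8,9}:1  {2,4,6,8,9,10}:20  {2,4,7,8,9,10}:60  {3,5,6,7,8,9}:6  {3,5,6,8,9,10}:6  {4,5,6,8,9,10}:15  {4,6,7,8,9,10}:60  {5,6,7,8,9,10}:30
  |U|=7: {0,1,3,5,6,8,9}:1  {1,3,5,6,7,8,9}:7  {1,3,5,6,8,9,10}:7  {2,4,5,6,8,9,10}:35  {2,4,6,7,8,9,10}:140  {3,4,5,6,8,9,10}:21  {3,5,6,7,8,9,10}:42  {4,5,6,7,8,9,10}:105
  |U|=8: {0,1,3,5,6,7,8,9}:8  {0,1,3,5,6,8,9,10}:8  {1,3,4,5,6,8,9,10}:28  {1,3,5,6,7,8,9,10}:56  {2,3,4,5,6,8,9,10}:56  {2,4,5,6,7,8,9,10}:280  {3,4,5,6,7,8,9,10}:168
  |U|=9: {0,1,3,4,5,6,8,9,10}:36  {0,1,3,5,6,7,8,9,10}:72  {1,2,3,4,5,6,8,9,10}:84  {1,3,4,5,6,7,8,9,10}:252  {2,3,4,5,6,7,8,9,10}:504
  start at 0(i): 840
  start at 2(k): 360
  start at 7(l): 120
sum over floor = 1320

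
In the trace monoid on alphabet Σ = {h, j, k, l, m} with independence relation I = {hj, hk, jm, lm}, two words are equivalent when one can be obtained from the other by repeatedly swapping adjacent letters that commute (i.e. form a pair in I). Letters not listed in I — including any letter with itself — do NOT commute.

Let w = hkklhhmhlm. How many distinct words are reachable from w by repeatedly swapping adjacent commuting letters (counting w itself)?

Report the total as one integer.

6

0(h) covers ∅
1(k) covers ∅
2(k) covers 1:k
3(l) covers 0:h, 2:k
4(h) covers 3:l
5(h) covers 4:h
6(m) covers 5:h
7(h) covers 6:m
8(l) covers 7:h
9(m) covers 7:h
floor of heap: 0:h, 1:k
completions by unplaced set U, small U first (add the entries for U minus each lowest piece of U):
  |U|=1: {8}:1  {9}:1
  |U|=2: {8,9}:2
  |U|=3: {7,8,9}:2
  |U|=4: {6,7,8,9}:2
  |U|=5: {5,6,7,8,9}:2
  |U|=6: {4,5,6,7,8,9}:2
  |U|=7: {3,4,5,6,7,8,9}:2
  |U|=8: {0,3,4,5,6,7,8,9}:2  {2,3,4,5,6,7,8,9}:2
  start at 0(h): 2
  start at 1(k): 4
sum over floor = 6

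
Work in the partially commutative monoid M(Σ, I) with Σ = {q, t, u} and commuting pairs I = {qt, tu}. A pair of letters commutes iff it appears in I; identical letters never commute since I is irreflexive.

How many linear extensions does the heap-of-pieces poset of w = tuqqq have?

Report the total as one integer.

5

#0=t has no predecessor
#1=u has no predecessor
#2=q depends on [1:u]
#3=q depends on [2:q]
#4=q depends on [3:q]
sources: [0:t, 1:u]
N(rest) = Σ N(rest − s) over sources s of rest; N(one piece) = 1:
  size 1 → [0]=1  [4]=1
  size 2 → [0,4]=2  [3,4]=1
  size 3 → [0,3,4]=3  [2,3,4]=1
  first=0(t) contributes 1
  first=1(u) contributes 4
|[w]| = 5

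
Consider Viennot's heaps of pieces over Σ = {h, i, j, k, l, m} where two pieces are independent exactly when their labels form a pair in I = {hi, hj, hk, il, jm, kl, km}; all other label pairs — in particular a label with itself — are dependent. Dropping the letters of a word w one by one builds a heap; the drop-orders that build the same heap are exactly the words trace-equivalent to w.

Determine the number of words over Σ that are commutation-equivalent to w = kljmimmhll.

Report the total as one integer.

#0=k has no predecessor
#1=l has no predecessor
#2=j depends on [0:k, 1:l]
#3=m depends on [1:l]
#4=i depends on [2:j, 3:m]
#5=m depends on [4:i]
#6=m depends on [5:m]
#7=h depends on [6:m]
#8=l depends on [7:h]
#9=l depends on [8:l]
sources: [0:k, 1:l]
N(rest) = Σ N(rest − s) over sources s of rest; N(one piece) = 1:
  size 1 → [9]=1
  size 2 → [8,9]=1
  size 3 → [7,8,9]=1
  size 4 → [6,7,8,9]=1
  size 5 → [5,6,7,8,9]=1
  size 6 → [4,5,6,7,8,9]=1
  size 7 → [2,4,5,6,7,8,9]=1  [3,4,5,6,7,8,9]=1
  size 8 → [0,2,4,5,6,7,8,9]=1  [2,3,4,5,6,7,8,9]=2
  first=0(k) contributes 2
  first=1(l) contributes 3
|[w]| = 5

5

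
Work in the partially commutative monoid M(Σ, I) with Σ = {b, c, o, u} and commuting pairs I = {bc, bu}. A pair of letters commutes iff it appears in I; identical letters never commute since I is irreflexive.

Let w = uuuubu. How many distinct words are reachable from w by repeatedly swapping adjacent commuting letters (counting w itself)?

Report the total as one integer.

0(u) covers ∅
1(u) covers 0:u
2(u) covers 1:u
3(u) covers 2:u
4(b) covers ∅
5(u) covers 3:u
floor of heap: 0:u, 4:b
completions by unplaced set U, small U first (add the entries for U minus each lowest piece of U):
  |U|=1: {4}:1  {5}:1
  |U|=2: {3,5}:1  {4,5}:2
  |U|=3: {2,3,5}:1  {3,4,5}:3
  |U|=4: {1,2,3,5}:1  {2,3,4,5}:4
  start at 0(u): 5
  start at 4(b): 1
sum over floor = 6

6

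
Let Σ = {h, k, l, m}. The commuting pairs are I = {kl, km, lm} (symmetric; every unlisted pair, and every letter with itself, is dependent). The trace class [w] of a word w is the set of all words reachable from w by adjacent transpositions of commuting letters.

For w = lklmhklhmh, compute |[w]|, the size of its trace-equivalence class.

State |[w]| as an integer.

24

drop 0:l onto floor
drop 1:k onto floor
drop 2:l onto {0:l}
drop 3:m onto floor
drop 4:h onto {1:k, 2:l, 3:m}
drop 5:k onto {4:h}
drop 6:l onto {4:h}
drop 7:h onto {5:k, 6:l}
drop 8:m onto {7:h}
drop 9:h onto {8:m}
ground layer = {0:l, 1:k, 3:m}
drop-orders for the pieces not yet dropped (sum over which currently-grounded one goes next):
  1 to go: {9} 1
  2 to go: {8,9} 1
  3 to go: {7,8,9} 1
  4 to go: {5,7,8,9} 1  {6,7,8,9} 1
  5 to go: {5,6,7,8,9} 2
  6 to go: {4,5,6,7,8,9} 2
  7 to go: {1,4,5,6,7,8,9} 2  {2,4,5,6,7,8,9} 2  {3,4,5,6,7,8,9} 2
  8 to go: {0,2,4,5,6,7,8,9} 2  {1,2,4,5,6,7,8,9} 4  {1,3,4,5,6,7,8,9} 4  {2,3,4,5,6,7,8,9} 4
  if 0:l drops first: 12 orders
  if 1:k drops first: 6 orders
  if 3:m drops first: 6 orders
heap linearizations: 24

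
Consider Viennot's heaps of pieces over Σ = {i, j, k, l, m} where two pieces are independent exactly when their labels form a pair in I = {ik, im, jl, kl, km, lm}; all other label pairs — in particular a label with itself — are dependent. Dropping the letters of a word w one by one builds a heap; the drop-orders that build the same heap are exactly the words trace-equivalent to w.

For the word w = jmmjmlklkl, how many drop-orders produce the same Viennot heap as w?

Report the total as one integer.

piece 0:j — minimal
piece 1:m rests on {0:j}
piece 2:m rests on {1:m}
piece 3:j rests on {2:m}
piece 4:m rests on {3:j}
piece 5:l — minimal
piece 6:k rests on {3:j}
piece 7:l rests on {5:l}
piece 8:k rests on {6:k}
piece 9:l rests on {7:l}
minimal pieces: {0:j, 5:l}
ways to finish when only these pieces remain (= sum over removing one remaining piece with nothing left below it):
  1 left: {4}→1  {8}→1  {9}→1
  2 left: {4,8}→2  {4,9}→2  {6,8}→1  {7,9}→1  {8,9}→2
  3 left: {4,6,8}→3  {4,7,9}→3  {4,8,9}→6  {5,7,9}→1  {6,8,9}→3  {7,8,9}→3
  4 left: {3,4,6,8}→3  {4,5,7,9}→4  {4,6,8,9}→12  {4,7,8,9}→12  {5,7,8,9}→4  {6,7,8,9}→6
  5 left: {2,3,4,6,8}→3  {3,4,6,8,9}→15  {4,5,7,8,9}→20  {4,6,7,8,9}→30  {5,6,7,8,9}→10
  6 left: {1,2,3,4,6,8}→3  {2,3,4,6,8,9}→18  {3,4,6,7,8,9}→45  {4,5,6,7,8,9}→60
  7 left: {0,1,2,3,4,6,8}→3  {1,2,3,4,6,8,9}→21  {2,3,4,6,7,8,9}→63  {3,4,5,6,7,8,9}→105
  8 left: {0,1,2,3,4,6,8,9}→24  {1,2,3,4,6,7,8,9}→84  {2,3,4,5,6,7,8,9}→168
  placing 0:j first → 252 extensions
  placing 5:l first → 108 extensions
total linear extensions = 360

360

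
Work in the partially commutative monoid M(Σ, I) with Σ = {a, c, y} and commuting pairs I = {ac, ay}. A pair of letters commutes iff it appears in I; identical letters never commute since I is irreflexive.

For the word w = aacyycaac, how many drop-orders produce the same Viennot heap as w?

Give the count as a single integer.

#0=a has no predecessor
#1=a depends on [0:a]
#2=c has no predecessor
#3=y depends on [2:c]
#4=y depends on [3:y]
#5=c depends on [4:y]
#6=a depends on [1:a]
#7=a depends on [6:a]
#8=c depends on [5:c]
sources: [0:a, 2:c]
N(rest) = Σ N(rest − s) over sources s of rest; N(one piece) = 1:
  size 1 → [7]=1  [8]=1
  size 2 → [5,8]=1  [6,7]=1  [7,8]=2
  size 3 → [1,6,7]=1  [4,5,8]=1  [5,7,8]=3  [6,7,8]=3
  size 4 → [0,1,6,7]=1  [1,6,7,8]=4  [3,4,5,8]=1  [4,5,7,8]=4  [5,6,7,8]=6
  size 5 → [0,1,6,7,8]=5  [1,5,6,7,8]=10  [2,3,4,5,8]=1  [3,4,5,7,8]=5  [4,5,6,7,8]=10
  size 6 → [0,1,5,6,7,8]=15  [1,4,5,6,7,8]=20  [2,3,4,5,7,8]=6  [3,4,5,6,7,8]=15
  size 7 → [0,1,4,5,6,7,8]=35  [1,3,4,5,6,7,8]=35  [2,3,4,5,6,7,8]=21
  first=0(a) contributes 56
  first=2(c) contributes 70
|[w]| = 126

126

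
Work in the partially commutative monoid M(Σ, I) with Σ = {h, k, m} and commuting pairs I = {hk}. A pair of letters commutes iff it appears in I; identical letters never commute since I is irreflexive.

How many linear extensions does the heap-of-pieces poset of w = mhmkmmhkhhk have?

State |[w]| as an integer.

0(m) covers ∅
1(h) covers 0:m
2(m) covers 1:h
3(k) covers 2:m
4(m) covers 3:k
5(m) covers 4:m
6(h) covers 5:m
7(k) covers 5:m
8(h) covers 6:h
9(h) covers 8:h
10(k) covers 7:k
floor of heap: 0:m
completions by unplaced set U, small U first (add the entries for U minus each lowest piece of U):
  |U|=1: {9}:1  {10}:1
  |U|=2: {7,10}:1  {8,9}:1  {9,10}:2
  |U|=3: {6,8,9}:1  {7,9,10}:3  {8,9,10}:3
  |U|=4: {6,8,9,10}:4  {7,8,9,10}:6
  |U|=5: {6,7,8,9,10}:10
  |U|=6: {5,6,7,8,9,10}:10
  |U|=7: {4,5,6,7,8,9,10}:10
  |U|=8: {3,4,5,6,7,8,9,10}:10
  |U|=9: {2,3,4,5,6,7,8,9,10}:10
  start at 0(m): 10

10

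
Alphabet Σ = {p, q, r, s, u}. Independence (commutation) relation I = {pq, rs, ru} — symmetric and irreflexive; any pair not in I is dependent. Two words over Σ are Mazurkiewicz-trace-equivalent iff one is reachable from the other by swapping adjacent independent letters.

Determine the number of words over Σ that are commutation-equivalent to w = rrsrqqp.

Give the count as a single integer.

12

#0=r has no predecessor
#1=r depends on [0:r]
#2=s has no predecessor
#3=r depends on [1:r]
#4=q depends on [2:s, 3:r]
#5=q depends on [4:q]
#6=p depends on [2:s, 3:r]
sources: [0:r, 2:s]
N(rest) = Σ N(rest − s) over sources s of rest; N(one piece) = 1:
  size 1 → [5]=1  [6]=1
  size 2 → [4,5]=1  [5,6]=2
  size 3 → [4,5,6]=3
  size 4 → [2,4,5,6]=3  [3,4,5,6]=3
  size 5 → [1,3,4,5,6]=3  [2,3,4,5,6]=6
  first=0(r) contributes 9
  first=2(s) contributes 3
|[w]| = 12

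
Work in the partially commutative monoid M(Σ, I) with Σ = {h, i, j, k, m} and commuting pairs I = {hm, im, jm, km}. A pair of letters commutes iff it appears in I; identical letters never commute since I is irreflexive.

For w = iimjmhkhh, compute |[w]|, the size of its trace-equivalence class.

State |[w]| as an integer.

0(i) covers ∅
1(i) covers 0:i
2(m) covers ∅
3(j) covers 1:i
4(m) covers 2:m
5(h) covers 3:j
6(k) covers 5:h
7(h) covers 6:k
8(h) covers 7:h
floor of heap: 0:i, 2:m
completions by unplaced set U, small U first (add the entries for U minus each lowest piece of U):
  |U|=1: {4}:1  {8}:1
  |U|=2: {2,4}:1  {4,8}:2  {7,8}:1
  |U|=3: {2,4,8}:3  {4,7,8}:3  {6,7,8}:1
  |U|=4: {2,4,7,8}:6  {4,6,7,8}:4  {5,6,7,8}:1
  |U|=5: {2,4,6,7,8}:10  {3,5,6,7,8}:1  {4,5,6,7,8}:5
  |U|=6: {1,3,5,6,7,8}:1  {2,4,5,6,7,8}:15  {3,4,5,6,7,8}:6
  |U|=7: {0,1,3,5,6,7,8}:1  {1,3,4,5,6,7,8}:7  {2,3,4,5,6,7,8}:21
  start at 0(i): 28
  start at 2(m): 8
sum over floor = 36

36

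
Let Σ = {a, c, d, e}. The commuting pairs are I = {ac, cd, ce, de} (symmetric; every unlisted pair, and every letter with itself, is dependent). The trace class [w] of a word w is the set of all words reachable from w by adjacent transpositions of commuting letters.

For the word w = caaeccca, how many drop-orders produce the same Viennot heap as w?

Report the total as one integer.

70

#0=c has no predecessor
#1=a has no predecessor
#2=a depends on [1:a]
#3=e depends on [2:a]
#4=c depends on [0:c]
#5=c depends on [4:c]
#6=c depends on [5:c]
#7=a depends on [3:e]
sources: [0:c, 1:a]
N(rest) = Σ N(rest − s) over sources s of rest; N(one piece) = 1:
  size 1 → [6]=1  [7]=1
  size 2 → [3,7]=1  [5,6]=1  [6,7]=2
  size 3 → [2,3,7]=1  [3,6,7]=3  [4,5,6]=1  [5,6,7]=3
  size 4 → [0,4,5,6]=1  [1,2,3,7]=1  [2,3,6,7]=4  [3,5,6,7]=6  [4,5,6,7]=4
  size 5 → [0,4,5,6,7]=5  [1,2,3,6,7]=5  [2,3,5,6,7]=10  [3,4,5,6,7]=10
  size 6 → [0,3,4,5,6,7]=15  [1,2,3,5,6,7]=15  [2,3,4,5,6,7]=20
  first=0(c) contributes 35
  first=1(a) contributes 35
|[w]| = 70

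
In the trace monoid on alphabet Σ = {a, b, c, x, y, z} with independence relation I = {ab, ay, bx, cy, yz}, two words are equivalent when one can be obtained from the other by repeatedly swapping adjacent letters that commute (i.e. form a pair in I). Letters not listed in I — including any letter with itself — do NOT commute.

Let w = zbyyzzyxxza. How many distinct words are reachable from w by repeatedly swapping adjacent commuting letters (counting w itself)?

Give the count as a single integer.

#0=z has no predecessor
#1=b depends on [0:z]
#2=y depends on [1:b]
#3=y depends on [2:y]
#4=z depends on [1:b]
#5=z depends on [4:z]
#6=y depends on [3:y]
#7=x depends on [5:z, 6:y]
#8=x depends on [7:x]
#9=z depends on [8:x]
#10=a depends on [9:z]
sources: [0:z]
N(rest) = Σ N(rest − s) over sources s of rest; N(one piece) = 1:
  size 1 → [10]=1
  size 2 → [9,10]=1
  size 3 → [8,9,10]=1
  size 4 → [7,8,9,10]=1
  size 5 → [5,7,8,9,10]=1  [6,7,8,9,10]=1
  size 6 → [3,6,7,8,9,10]=1  [4,5,7,8,9,10]=1  [5,6,7,8,9,10]=2
  size 7 → [2,3,6,7,8,9,10]=1  [3,5,6,7,8,9,10]=3  [4,5,6,7,8,9,10]=3
  size 8 → [2,3,5,6,7,8,9,10]=4  [3,4,5,6,7,8,9,10]=6
  size 9 → [2,3,4,5,6,7,8,9,10]=10
  first=0(z) contributes 10

10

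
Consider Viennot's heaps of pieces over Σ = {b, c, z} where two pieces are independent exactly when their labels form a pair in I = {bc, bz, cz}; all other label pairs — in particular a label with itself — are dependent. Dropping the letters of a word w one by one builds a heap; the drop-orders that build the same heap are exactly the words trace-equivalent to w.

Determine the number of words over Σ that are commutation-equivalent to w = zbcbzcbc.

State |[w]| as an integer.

drop 0:z onto floor
drop 1:b onto floor
drop 2:c onto floor
drop 3:b onto {1:b}
drop 4:z onto {0:z}
drop 5:c onto {2:c}
drop 6:b onto {3:b}
drop 7:c onto {5:c}
ground layer = {0:z, 1:b, 2:c}
drop-orders for the pieces not yet dropped (sum over which currently-grounded one goes next):
  1 to go: {4} 1  {6} 1  {7} 1
  2 to go: {0,4} 1  {3,6} 1  {4,6} 2  {4,7} 2  {5,7} 1  {6,7} 2
  3 to go: {0,4,6} 3  {0,4,7} 3  {1,3,6} 1  {2,5,7} 1  {3,4,6} 3  {3,6,7} 3  {4,5,7} 3  {4,6,7} 6  {5,6,7} 3
  4 to go: {0,3,4,6} 6  {0,4,5,7} 6  {0,4,6,7} 12  {1,3,4,6} 4  {1,3,6,7} 4  {2,4,5,7} 4  {2,5,6,7} 4  {3,4,6,7} 12  {3,5,6,7} 6  {4,5,6,7} 12
  5 to go: {0,1,3,4,6} 10  {0,2,4,5,7} 10  {0,3,4,6,7} 30  {0,4,5,6,7} 30  {1,3,4,6,7} 20  {1,3,5,6,7} 10  {2,3,5,6,7} 10  {2,4,5,6,7} 20  {3,4,5,6,7} 30
  6 to go: {0,1,3,4,6,7} 60  {0,2,4,5,6,7} 60  {0,3,4,5,6,7} 90  {1,2,3,5,6,7} 20  {1,3,4,5,6,7} 60  {2,3,4,5,6,7} 60
  if 0:z drops first: 140 orders
  if 1:b drops first: 210 orders
  if 2:c drops first: 210 orders
heap linearizations: 560

560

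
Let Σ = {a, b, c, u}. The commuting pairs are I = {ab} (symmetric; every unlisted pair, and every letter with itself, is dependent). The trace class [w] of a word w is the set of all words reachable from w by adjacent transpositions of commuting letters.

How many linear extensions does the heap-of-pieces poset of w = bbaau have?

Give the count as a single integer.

#0=b has no predecessor
#1=b depends on [0:b]
#2=a has no predecessor
#3=a depends on [2:a]
#4=u depends on [1:b, 3:a]
sources: [0:b, 2:a]
N(rest) = Σ N(rest − s) over sources s of rest; N(one piece) = 1:
  size 1 → [4]=1
  size 2 → [1,4]=1  [3,4]=1
  size 3 → [0,1,4]=1  [1,3,4]=2  [2,3,4]=1
  first=0(b) contributes 3
  first=2(a) contributes 3
|[w]| = 6

6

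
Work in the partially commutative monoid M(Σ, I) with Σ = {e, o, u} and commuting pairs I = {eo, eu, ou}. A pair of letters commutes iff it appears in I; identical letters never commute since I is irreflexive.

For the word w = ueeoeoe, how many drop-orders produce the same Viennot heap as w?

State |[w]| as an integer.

0(u) covers ∅
1(e) covers ∅
2(e) covers 1:e
3(o) covers ∅
4(e) covers 2:e
5(o) covers 3:o
6(e) covers 4:e
floor of heap: 0:u, 1:e, 3:o
completions by unplaced set U, small U first (add the entries for U minus each lowest piece of U):
  |U|=1: {0}:1  {5}:1  {6}:1
  |U|=2: {0,5}:2  {0,6}:2  {3,5}:1  {4,6}:1  {5,6}:2
  |U|=3: {0,3,5}:3  {0,4,6}:3  {0,5,6}:6  {2,4,6}:1  {3,5,6}:3  {4,5,6}:3
  |U|=4: {0,2,4,6}:4  {0,3,5,6}:12  {0,4,5,6}:12  {1,2,4,6}:1  {2,4,5,6}:4  {3,4,5,6}:6
  |U|=5: {0,1,2,4,6}:5  {0,2,4,5,6}:20  {0,3,4,5,6}:30  {1,2,4,5,6}:5  {2,3,4,5,6}:10
  start at 0(u): 15
  start at 1(e): 60
  start at 3(o): 30
sum over floor = 105

105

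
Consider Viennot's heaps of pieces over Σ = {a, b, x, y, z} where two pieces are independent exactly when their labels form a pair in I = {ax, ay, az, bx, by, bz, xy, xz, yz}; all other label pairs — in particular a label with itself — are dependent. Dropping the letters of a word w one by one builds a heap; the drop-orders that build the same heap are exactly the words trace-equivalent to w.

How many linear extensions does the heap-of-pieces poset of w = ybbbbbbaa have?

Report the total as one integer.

9

#0=y has no predecessor
#1=b has no predecessor
#2=b depends on [1:b]
#3=b depends on [2:b]
#4=b depends on [3:b]
#5=b depends on [4:b]
#6=b depends on [5:b]
#7=a depends on [6:b]
#8=a depends on [7:a]
sources: [0:y, 1:b]
N(rest) = Σ N(rest − s) over sources s of rest; N(one piece) = 1:
  size 1 → [0]=1  [8]=1
  size 2 → [0,8]=2  [7,8]=1
  size 3 → [0,7,8]=3  [6,7,8]=1
  size 4 → [0,6,7,8]=4  [5,6,7,8]=1
  size 5 → [0,5,6,7,8]=5  [4,5,6,7,8]=1
  size 6 → [0,4,5,6,7,8]=6  [3,4,5,6,7,8]=1
  size 7 → [0,3,4,5,6,7,8]=7  [2,3,4,5,6,7,8]=1
  first=0(y) contributes 1
  first=1(b) contributes 8
|[w]| = 9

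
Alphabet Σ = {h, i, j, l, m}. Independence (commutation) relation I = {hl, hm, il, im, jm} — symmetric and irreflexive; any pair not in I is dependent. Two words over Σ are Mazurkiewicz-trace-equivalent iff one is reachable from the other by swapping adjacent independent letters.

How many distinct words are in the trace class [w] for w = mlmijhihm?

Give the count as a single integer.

51

#0=m has no predecessor
#1=l depends on [0:m]
#2=m depends on [1:l]
#3=i has no predecessor
#4=j depends on [1:l, 3:i]
#5=h depends on [4:j]
#6=i depends on [5:h]
#7=h depends on [6:i]
#8=m depends on [2:m]
sources: [0:m, 3:i]
N(rest) = Σ N(rest − s) over sources s of rest; N(one piece) = 1:
  size 1 → [7]=1  [8]=1
  size 2 → [2,8]=1  [6,7]=1  [7,8]=2
  size 3 → [2,7,8]=3  [5,6,7]=1  [6,7,8]=3
  size 4 → [2,6,7,8]=6  [4,5,6,7]=1  [5,6,7,8]=4
  size 5 → [2,5,6,7,8]=10  [3,4,5,6,7]=1  [4,5,6,7,8]=5
  size 6 → [2,4,5,6,7,8]=15  [3,4,5,6,7,8]=6
  size 7 → [1,2,4,5,6,7,8]=15  [2,3,4,5,6,7,8]=21
  first=0(m) contributes 36
  first=3(i) contributes 15
|[w]| = 51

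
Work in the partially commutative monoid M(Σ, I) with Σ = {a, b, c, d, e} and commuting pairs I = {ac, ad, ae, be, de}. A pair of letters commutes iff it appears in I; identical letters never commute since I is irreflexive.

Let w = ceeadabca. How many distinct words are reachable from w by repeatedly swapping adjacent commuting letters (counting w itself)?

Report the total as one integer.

#0=c has no predecessor
#1=e depends on [0:c]
#2=e depends on [1:e]
#3=a has no predecessor
#4=d depends on [0:c]
#5=a depends on [3:a]
#6=b depends on [4:d, 5:a]
#7=c depends on [2:e, 6:b]
#8=a depends on [6:b]
sources: [0:c, 3:a]
N(rest) = Σ N(rest − s) over sources s of rest; N(one piece) = 1:
  size 1 → [7]=1  [8]=1
  size 2 → [2,7]=1  [7,8]=2
  size 3 → [1,2,7]=1  [2,7,8]=3  [6,7,8]=2
  size 4 → [1,2,7,8]=4  [2,6,7,8]=5  [4,6,7,8]=2  [5,6,7,8]=2
  size 5 → [1,2,6,7,8]=9  [2,4,6,7,8]=7  [2,5,6,7,8]=7  [3,5,6,7,8]=2  [4,5,6,7,8]=4
  size 6 → [1,2,4,6,7,8]=16  [1,2,5,6,7,8]=16  [2,3,5,6,7,8]=9  [2,4,5,6,7,8]=18  [3,4,5,6,7,8]=6
  size 7 → [0,1,2,4,6,7,8]=16  [1,2,3,5,6,7,8]=25  [1,2,4,5,6,7,8]=50  [2,3,4,5,6,7,8]=33
  first=0(c) contributes 108
  first=3(a) contributes 66
|[w]| = 174

174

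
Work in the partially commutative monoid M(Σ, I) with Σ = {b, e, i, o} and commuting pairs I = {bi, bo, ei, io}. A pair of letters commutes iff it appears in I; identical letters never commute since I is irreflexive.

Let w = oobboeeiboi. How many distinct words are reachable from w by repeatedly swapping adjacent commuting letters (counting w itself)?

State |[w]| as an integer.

#0=o has no predecessor
#1=o depends on [0:o]
#2=b has no predecessor
#3=b depends on [2:b]
#4=o depends on [1:o]
#5=e depends on [3:b, 4:o]
#6=e depends on [5:e]
#7=i has no predecessor
#8=b depends on [6:e]
#9=o depends on [6:e]
#10=i depends on [7:i]
sources: [0:o, 2:b, 7:i]
N(rest) = Σ N(rest − s) over sources s of rest; N(one piece) = 1:
  size 1 → [8]=1  [9]=1  [10]=1
  size 2 → [7,10]=1  [8,9]=2  [8,10]=2  [9,10]=2
  size 3 → [6,8,9]=2  [7,8,10]=3  [7,9,10]=3  [8,9,10]=6
  size 4 → [5,6,8,9]=2  [6,8,9,10]=8  [7,8,9,10]=12
  size 5 → [3,5,6,8,9]=2  [4,5,6,8,9]=2  [5,6,8,9,10]=10  [6,7,8,9,10]=20
  size 6 → [1,4,5,6,8,9]=2  [2,3,5,6,8,9]=2  [3,4,5,6,8,9]=4  [3,5,6,8,9,10]=12  [4,5,6,8,9,10]=12  [5,6,7,8,9,10]=30
  size 7 → [0,1,4,5,6,8,9]=2  [1,3,4,5,6,8,9]=6  [1,4,5,6,8,9,10]=14  [2,3,4,5,6,8,9]=6  [2,3,5,6,8,9,10]=14  [3,4,5,6,8,9,10]=28  [3,5,6,7,8,9,10]=42  [4,5,6,7,8,9,10]=42
  size 8 → [0,1,3,4,5,6,8,9]=8  [0,1,4,5,6,8,9,10]=16  [1,2,3,4,5,6,8,9]=12  [1,3,4,5,6,8,9,10]=48  [1,4,5,6,7,8,9,10]=56  [2,3,4,5,6,8,9,10]=48  [2,3,5,6,7,8,9,10]=56  [3,4,5,6,7,8,9,10]=112
  size 9 → [0,1,2,3,4,5,6,8,9]=20  [0,1,3,4,5,6,8,9,10]=72  [0,1,4,5,6,7,8,9,10]=72  [1,2,3,4,5,6,8,9,10]=108  [1,3,4,5,6,7,8,9,10]=216  [2,3,4,5,6,7,8,9,10]=216
  first=0(o) contributes 540
  first=2(b) contributes 360
  first=7(i) contributes 200
|[w]| = 1100

1100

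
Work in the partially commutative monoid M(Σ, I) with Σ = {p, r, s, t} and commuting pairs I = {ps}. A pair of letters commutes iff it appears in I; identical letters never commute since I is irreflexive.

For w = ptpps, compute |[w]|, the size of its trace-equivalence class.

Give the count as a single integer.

3

drop 0:p onto floor
drop 1:t onto {0:p}
drop 2:p onto {1:t}
drop 3:p onto {2:p}
drop 4:s onto {1:t}
ground layer = {0:p}
drop-orders for the pieces not yet dropped (sum over which currently-grounded one goes next):
  1 to go: {3} 1  {4} 1
  2 to go: {2,3} 1  {3,4} 2
  3 to go: {2,3,4} 3
  if 0:p drops first: 3 orders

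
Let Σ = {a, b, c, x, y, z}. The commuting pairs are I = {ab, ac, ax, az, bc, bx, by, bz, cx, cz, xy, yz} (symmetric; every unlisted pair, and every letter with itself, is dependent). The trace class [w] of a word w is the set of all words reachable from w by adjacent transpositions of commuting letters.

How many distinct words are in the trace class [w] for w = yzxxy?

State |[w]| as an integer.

10

piece 0:y — minimal
piece 1:z — minimal
piece 2:x rests on {1:z}
piece 3:x rests on {2:x}
piece 4:y rests on {0:y}
minimal pieces: {0:y, 1:z}
ways to finish when only these pieces remain (= sum over removing one remaining piece with nothing left below it):
  1 left: {3}→1  {4}→1
  2 left: {0,4}→1  {2,3}→1  {3,4}→2
  3 left: {0,3,4}→3  {1,2,3}→1  {2,3,4}→3
  placing 0:y first → 4 extensions
  placing 1:z first → 6 extensions
total linear extensions = 10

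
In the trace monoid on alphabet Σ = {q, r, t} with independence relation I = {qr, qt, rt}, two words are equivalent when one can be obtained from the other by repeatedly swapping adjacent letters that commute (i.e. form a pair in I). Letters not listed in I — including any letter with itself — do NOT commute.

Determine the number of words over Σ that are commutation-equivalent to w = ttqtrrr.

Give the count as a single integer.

140

piece 0:t — minimal
piece 1:t rests on {0:t}
piece 2:q — minimal
piece 3:t rests on {1:t}
piece 4:r — minimal
piece 5:r rests on {4:r}
piece 6:r rests on {5:r}
minimal pieces: {0:t, 2:q, 4:r}
ways to finish when only these pieces remain (= sum over removing one remaining piece with nothing left below it):
  1 left: {2}→1  {3}→1  {6}→1
  2 left: {1,3}→1  {2,3}→2  {2,6}→2  {3,6}→2  {5,6}→1
  3 left: {0,1,3}→1  {1,2,3}→3  {1,3,6}→3  {2,3,6}→6  {2,5,6}→3  {3,5,6}→3  {4,5,6}→1
  4 left: {0,1,2,3}→4  {0,1,3,6}→4  {1,2,3,6}→12  {1,3,5,6}→6  {2,3,5,6}→12  {2,4,5,6}→4  {3,4,5,6}→4
  5 left: {0,1,2,3,6}→20  {0,1,3,5,6}→10  {1,2,3,5,6}→30  {1,3,4,5,6}→10  {2,3,4,5,6}→20
  placing 0:t first → 60 extensions
  placing 2:q first → 20 extensions
  placing 4:r first → 60 extensions
total linear extensions = 140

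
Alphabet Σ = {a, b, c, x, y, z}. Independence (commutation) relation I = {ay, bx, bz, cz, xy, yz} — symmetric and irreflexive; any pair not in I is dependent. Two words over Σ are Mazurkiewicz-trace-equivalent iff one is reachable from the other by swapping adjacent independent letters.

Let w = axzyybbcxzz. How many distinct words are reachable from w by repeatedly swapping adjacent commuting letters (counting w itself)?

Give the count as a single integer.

43

#0=a has no predecessor
#1=x depends on [0:a]
#2=z depends on [1:x]
#3=y has no predecessor
#4=y depends on [3:y]
#5=b depends on [0:a, 4:y]
#6=b depends on [5:b]
#7=c depends on [1:x, 6:b]
#8=x depends on [2:z, 7:c]
#9=z depends on [8:x]
#10=z depends on [9:z]
sources: [0:a, 3:y]
N(rest) = Σ N(rest − s) over sources s of rest; N(one piece) = 1:
  size 1 → [10]=1
  size 2 → [9,10]=1
  size 3 → [8,9,10]=1
  size 4 → [2,8,9,10]=1  [7,8,9,10]=1
  size 5 → [2,7,8,9,10]=2  [6,7,8,9,10]=1
  size 6 → [1,2,7,8,9,10]=2  [2,6,7,8,9,10]=3  [5,6,7,8,9,10]=1
  size 7 → [1,2,6,7,8,9,10]=5  [2,5,6,7,8,9,10]=4  [4,5,6,7,8,9,10]=1
  size 8 → [1,2,5,6,7,8,9,10]=9  [2,4,5,6,7,8,9,10]=5  [3,4,5,6,7,8,9,10]=1
  size 9 → [0,1,2,5,6,7,8,9,10]=9  [1,2,4,5,6,7,8,9,10]=14  [2,3,4,5,6,7,8,9,10]=6
  first=0(a) contributes 20
  first=3(y) contributes 23
|[w]| = 43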